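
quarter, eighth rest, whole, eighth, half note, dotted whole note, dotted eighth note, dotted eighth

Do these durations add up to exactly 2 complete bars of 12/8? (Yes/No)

One bar of 12/8 = 24 sixteenth notes, so 2 bars = 48.
Convert each value to sixteenth notes: quarter = 4; eighth rest = 2; whole = 16; eighth = 2; half note = 8; dotted whole note = 24; dotted eighth note = 3; dotted eighth = 3.
Adding: 4 + 2 + 16 + 2 + 8 + 24 + 3 + 3 = 62.
62 exceeds 48, so the answer is No.

No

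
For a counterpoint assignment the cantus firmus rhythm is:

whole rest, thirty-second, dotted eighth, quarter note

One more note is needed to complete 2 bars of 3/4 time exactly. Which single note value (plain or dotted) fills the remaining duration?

2 bars of 3/4 = 48 thirty-second notes.
Each duration in thirty-second notes: whole rest = 32; thirty-second = 1; dotted eighth = 6; quarter note = 8.
Altogether 32 + 1 + 6 + 8 = 47.
Remaining: 48 − 47 = 1 thirty-second note, which is a thirty-second note.

thirty-second note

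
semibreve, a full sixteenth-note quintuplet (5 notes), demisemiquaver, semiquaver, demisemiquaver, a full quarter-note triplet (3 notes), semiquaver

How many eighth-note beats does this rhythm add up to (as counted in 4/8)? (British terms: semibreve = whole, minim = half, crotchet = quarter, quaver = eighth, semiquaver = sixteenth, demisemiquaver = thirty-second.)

15.5

One eighth-note beat = 4 thirty-second notes.
Convert each value to thirty-second notes: semibreve = 32; a full sixteenth-note quintuplet (5 notes) (five quintuplet sixteenths span one quarter) = 8; demisemiquaver = 1; semiquaver = 2; demisemiquaver = 1; a full quarter-note triplet (3 notes) (three triplet quarters span one half) = 16; semiquaver = 2.
Total: 32 + 8 + 1 + 2 + 1 + 16 + 2 = 62.
62 ÷ 4 = 15.5 beats.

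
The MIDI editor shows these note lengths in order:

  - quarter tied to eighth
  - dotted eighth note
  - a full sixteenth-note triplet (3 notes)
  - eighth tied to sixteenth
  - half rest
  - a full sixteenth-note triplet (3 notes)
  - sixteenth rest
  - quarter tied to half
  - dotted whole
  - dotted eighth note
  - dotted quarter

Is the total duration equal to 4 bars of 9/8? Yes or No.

No

One bar of 9/8 = 18 sixteenth notes, so 4 bars = 72.
Express everything in sixteenth notes: quarter tied to eighth (quarter + eighth) = 6; dotted eighth note = 3; a full sixteenth-note triplet (3 notes) (three triplet sixteenths span one eighth) = 2; eighth tied to sixteenth (eighth + sixteenth) = 3; half rest = 8; a full sixteenth-note triplet (3 notes) (three triplet sixteenths span one eighth) = 2; sixteenth rest = 1; quarter tied to half (quarter + half) = 12; dotted whole = 24; dotted eighth note = 3; dotted quarter = 6.
Sum: 6 + 3 + 2 + 3 + 8 + 2 + 1 + 12 + 24 + 3 + 6 = 70.
70 falls short of 72, so the answer is No.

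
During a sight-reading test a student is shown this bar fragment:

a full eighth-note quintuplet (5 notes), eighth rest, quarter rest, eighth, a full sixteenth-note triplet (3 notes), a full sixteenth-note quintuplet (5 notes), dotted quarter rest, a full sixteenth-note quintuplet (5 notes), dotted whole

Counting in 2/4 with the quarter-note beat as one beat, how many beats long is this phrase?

14

One quarter-note beat = 2 eighth notes.
Each duration in eighth notes: a full eighth-note quintuplet (5 notes) (five quintuplet eighths span one half) = 4; eighth rest = 1; quarter rest = 2; eighth = 1; a full sixteenth-note triplet (3 notes) (three triplet sixteenths span one eighth) = 1; a full sixteenth-note quintuplet (5 notes) (five quintuplet sixteenths span one quarter) = 2; dotted quarter rest = 3; a full sixteenth-note quintuplet (5 notes) (five quintuplet sixteenths span one quarter) = 2; dotted whole = 12.
Sum: 4 + 1 + 2 + 1 + 1 + 2 + 3 + 2 + 12 = 28.
28 ÷ 2 = 14 beats.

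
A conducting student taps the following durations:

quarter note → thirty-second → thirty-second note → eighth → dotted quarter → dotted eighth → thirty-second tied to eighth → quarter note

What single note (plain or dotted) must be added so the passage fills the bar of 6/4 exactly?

The bar of 6/4 = 48 thirty-second notes.
Express everything in thirty-second notes: quarter note = 8; thirty-second = 1; thirty-second note = 1; eighth = 4; dotted quarter = 12; dotted eighth = 6; thirty-second tied to eighth (thirty-second + eighth) = 5; quarter note = 8.
Altogether 8 + 1 + 1 + 4 + 12 + 6 + 5 + 8 = 45.
Remaining: 48 − 45 = 3 thirty-second notes, which is a dotted sixteenth note.

dotted sixteenth note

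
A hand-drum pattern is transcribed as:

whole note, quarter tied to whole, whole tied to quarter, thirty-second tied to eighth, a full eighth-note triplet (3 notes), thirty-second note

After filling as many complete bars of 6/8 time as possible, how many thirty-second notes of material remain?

6

One bar of 6/8 = 24 thirty-second notes.
Working in thirty-second notes: whole note = 32; quarter tied to whole (quarter + whole) = 40; whole tied to quarter (whole + quarter) = 40; thirty-second tied to eighth (thirty-second + eighth) = 5; a full eighth-note triplet (3 notes) (three triplet eighths span one quarter) = 8; thirty-second note = 1.
Sum: 32 + 40 + 40 + 5 + 8 + 1 = 126.
126 ÷ 24 = 5 complete bars with 6 thirty-second notes remaining.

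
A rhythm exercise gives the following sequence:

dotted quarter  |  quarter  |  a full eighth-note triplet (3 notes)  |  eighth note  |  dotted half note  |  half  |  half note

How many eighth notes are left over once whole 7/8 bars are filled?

One bar of 7/8 = 7 eighth notes.
Express everything in eighth notes: dotted quarter = 3; quarter = 2; a full eighth-note triplet (3 notes) (three triplet eighths span one quarter) = 2; eighth note = 1; dotted half note = 6; half = 4; half note = 4.
Sum: 3 + 2 + 2 + 1 + 6 + 4 + 4 = 22.
22 ÷ 7 = 3 complete bars with 1 eighth note remaining.

1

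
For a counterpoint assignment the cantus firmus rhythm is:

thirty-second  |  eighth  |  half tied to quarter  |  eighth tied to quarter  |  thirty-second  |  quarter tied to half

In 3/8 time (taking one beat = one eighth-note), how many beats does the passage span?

16.5

One eighth-note beat = 4 thirty-second notes.
Convert each value to thirty-second notes: thirty-second = 1; eighth = 4; half tied to quarter (half + quarter) = 24; eighth tied to quarter (eighth + quarter) = 12; thirty-second = 1; quarter tied to half (quarter + half) = 24.
Sum: 1 + 4 + 24 + 12 + 1 + 24 = 66.
66 ÷ 4 = 16.5 beats.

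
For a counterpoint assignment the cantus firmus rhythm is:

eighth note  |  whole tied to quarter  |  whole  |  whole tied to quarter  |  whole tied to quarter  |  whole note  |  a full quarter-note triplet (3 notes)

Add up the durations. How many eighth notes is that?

51

In eighth notes: eighth note = 1; whole tied to quarter (whole + quarter) = 10; whole = 8; whole tied to quarter (whole + quarter) = 10; whole tied to quarter (whole + quarter) = 10; whole note = 8; a full quarter-note triplet (3 notes) (three triplet quarters span one half) = 4.
Adding: 1 + 10 + 8 + 10 + 10 + 8 + 4 = 51 eighth notes.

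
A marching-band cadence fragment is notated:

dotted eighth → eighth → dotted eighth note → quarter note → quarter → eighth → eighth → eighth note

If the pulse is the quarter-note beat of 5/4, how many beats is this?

5.5

One quarter-note beat = 4 sixteenth notes.
In sixteenth notes: dotted eighth = 3; eighth = 2; dotted eighth note = 3; quarter note = 4; quarter = 4; eighth = 2; eighth = 2; eighth note = 2.
Altogether 3 + 2 + 3 + 4 + 4 + 2 + 2 + 2 = 22.
22 ÷ 4 = 5.5 beats.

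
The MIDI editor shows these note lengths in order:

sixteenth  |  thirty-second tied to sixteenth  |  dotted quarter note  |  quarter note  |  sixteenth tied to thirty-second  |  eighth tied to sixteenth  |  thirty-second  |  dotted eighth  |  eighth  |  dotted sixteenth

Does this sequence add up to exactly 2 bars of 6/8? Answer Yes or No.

Yes

One bar of 6/8 = 24 thirty-second notes, so 2 bars = 48.
Each duration in thirty-second notes: sixteenth = 2; thirty-second tied to sixteenth (thirty-second + sixteenth) = 3; dotted quarter note = 12; quarter note = 8; sixteenth tied to thirty-second (sixteenth + thirty-second) = 3; eighth tied to sixteenth (eighth + sixteenth) = 6; thirty-second = 1; dotted eighth = 6; eighth = 4; dotted sixteenth = 3.
Sum: 2 + 3 + 12 + 8 + 3 + 6 + 1 + 6 + 4 + 3 = 48.
48 equals 48, so the answer is Yes.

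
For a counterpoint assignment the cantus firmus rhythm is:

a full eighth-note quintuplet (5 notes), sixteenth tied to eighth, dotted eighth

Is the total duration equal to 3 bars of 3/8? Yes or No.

No

One bar of 3/8 = 6 sixteenth notes, so 3 bars = 18.
Express everything in sixteenth notes: a full eighth-note quintuplet (5 notes) (five quintuplet eighths span one half) = 8; sixteenth tied to eighth (sixteenth + eighth) = 3; dotted eighth = 3.
Sum: 8 + 3 + 3 = 14.
14 falls short of 18, so the answer is No.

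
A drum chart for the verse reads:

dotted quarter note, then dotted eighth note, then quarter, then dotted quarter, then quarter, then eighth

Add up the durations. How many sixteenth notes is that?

Each duration in sixteenth notes: dotted quarter note = 6; dotted eighth note = 3; quarter = 4; dotted quarter = 6; quarter = 4; eighth = 2.
Sum: 6 + 3 + 4 + 6 + 4 + 2 = 25 sixteenth notes.

25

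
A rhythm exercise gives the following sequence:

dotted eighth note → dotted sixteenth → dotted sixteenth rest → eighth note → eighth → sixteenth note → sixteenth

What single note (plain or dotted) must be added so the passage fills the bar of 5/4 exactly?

half note

The bar of 5/4 = 40 thirty-second notes.
Express everything in thirty-second notes: dotted eighth note = 6; dotted sixteenth = 3; dotted sixteenth rest = 3; eighth note = 4; eighth = 4; sixteenth note = 2; sixteenth = 2.
Altogether 6 + 3 + 3 + 4 + 4 + 2 + 2 = 24.
Remaining: 40 − 24 = 16 thirty-second notes, which is a half note.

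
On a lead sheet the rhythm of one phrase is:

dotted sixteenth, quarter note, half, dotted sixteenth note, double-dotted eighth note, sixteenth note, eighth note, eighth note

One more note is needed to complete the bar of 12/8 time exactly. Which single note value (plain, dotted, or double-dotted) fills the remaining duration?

thirty-second note

The bar of 12/8 = 48 thirty-second notes.
In thirty-second notes: dotted sixteenth = 3; quarter note = 8; half = 16; dotted sixteenth note = 3; double-dotted eighth note = 7; sixteenth note = 2; eighth note = 4; eighth note = 4.
Total: 3 + 8 + 16 + 3 + 7 + 2 + 4 + 4 = 47.
Remaining: 48 − 47 = 1 thirty-second note, which is a thirty-second note.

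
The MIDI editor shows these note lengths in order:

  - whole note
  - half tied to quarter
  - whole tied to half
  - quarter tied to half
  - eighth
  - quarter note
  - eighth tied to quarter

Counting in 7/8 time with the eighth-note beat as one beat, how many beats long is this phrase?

38

One eighth-note beat = 2 sixteenth notes.
Convert each value to sixteenth notes: whole note = 16; half tied to quarter (half + quarter) = 12; whole tied to half (whole + half) = 24; quarter tied to half (quarter + half) = 12; eighth = 2; quarter note = 4; eighth tied to quarter (eighth + quarter) = 6.
Sum: 16 + 12 + 24 + 12 + 2 + 4 + 6 = 76.
76 ÷ 2 = 38 beats.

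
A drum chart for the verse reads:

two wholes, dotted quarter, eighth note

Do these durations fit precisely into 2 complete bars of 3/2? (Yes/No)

No

One bar of 3/2 = 12 eighth notes, so 2 bars = 24.
In eighth notes: whole = 8; whole = 8; dotted quarter = 3; eighth note = 1.
Sum: 8 + 8 + 3 + 1 = 20.
20 falls short of 24, so the answer is No.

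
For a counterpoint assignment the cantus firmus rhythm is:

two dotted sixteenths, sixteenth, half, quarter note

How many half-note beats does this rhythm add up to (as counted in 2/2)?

One half-note beat = 16 thirty-second notes.
In thirty-second notes: dotted sixteenth = 3; dotted sixteenth = 3; sixteenth = 2; half = 16; quarter note = 8.
Altogether 3 + 3 + 2 + 16 + 8 = 32.
32 ÷ 16 = 2 beats.

2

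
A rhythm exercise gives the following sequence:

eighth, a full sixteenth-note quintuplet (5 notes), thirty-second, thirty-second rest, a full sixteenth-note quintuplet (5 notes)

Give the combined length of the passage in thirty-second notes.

Working in thirty-second notes: eighth = 4; a full sixteenth-note quintuplet (5 notes) (five quintuplet sixteenths span one quarter) = 8; thirty-second = 1; thirty-second rest = 1; a full sixteenth-note quintuplet (5 notes) (five quintuplet sixteenths span one quarter) = 8.
Total: 4 + 8 + 1 + 1 + 8 = 22 thirty-second notes.

22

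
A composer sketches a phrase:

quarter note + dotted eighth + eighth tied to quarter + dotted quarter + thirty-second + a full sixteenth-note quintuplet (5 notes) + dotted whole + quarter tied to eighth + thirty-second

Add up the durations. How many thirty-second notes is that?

Express everything in thirty-second notes: quarter note = 8; dotted eighth = 6; eighth tied to quarter (eighth + quarter) = 12; dotted quarter = 12; thirty-second = 1; a full sixteenth-note quintuplet (5 notes) (five quintuplet sixteenths span one quarter) = 8; dotted whole = 48; quarter tied to eighth (quarter + eighth) = 12; thirty-second = 1.
Adding: 8 + 6 + 12 + 12 + 1 + 8 + 48 + 12 + 1 = 108 thirty-second notes.

108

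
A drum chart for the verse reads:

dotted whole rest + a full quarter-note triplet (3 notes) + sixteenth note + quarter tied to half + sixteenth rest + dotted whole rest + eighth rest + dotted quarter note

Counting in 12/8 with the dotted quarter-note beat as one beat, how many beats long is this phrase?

13

One dotted quarter-note beat = 6 sixteenth notes.
Each duration in sixteenth notes: dotted whole rest = 24; a full quarter-note triplet (3 notes) (three triplet quarters span one half) = 8; sixteenth note = 1; quarter tied to half (quarter + half) = 12; sixteenth rest = 1; dotted whole rest = 24; eighth rest = 2; dotted quarter note = 6.
Altogether 24 + 8 + 1 + 12 + 1 + 24 + 2 + 6 = 78.
78 ÷ 6 = 13 beats.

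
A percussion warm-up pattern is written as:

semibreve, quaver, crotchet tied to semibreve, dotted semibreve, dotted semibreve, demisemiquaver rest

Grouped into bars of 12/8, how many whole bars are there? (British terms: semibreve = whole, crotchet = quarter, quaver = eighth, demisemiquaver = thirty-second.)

One bar of 12/8 = 48 thirty-second notes.
Working in thirty-second notes: semibreve = 32; quaver = 4; crotchet tied to semibreve (crotchet + semibreve) = 40; dotted semibreve = 48; dotted semibreve = 48; demisemiquaver rest = 1.
Altogether 32 + 4 + 40 + 48 + 48 + 1 = 173.
173 ÷ 48 = 3 complete bars with 29 left over.

3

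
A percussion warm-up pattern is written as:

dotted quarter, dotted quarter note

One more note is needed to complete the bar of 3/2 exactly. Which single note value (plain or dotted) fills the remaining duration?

The bar of 3/2 = 12 eighth notes.
Each duration in eighth notes: dotted quarter = 3; dotted quarter note = 3.
Adding: 3 + 3 = 6.
Remaining: 12 − 6 = 6 eighth notes, which is a dotted half note.

dotted half note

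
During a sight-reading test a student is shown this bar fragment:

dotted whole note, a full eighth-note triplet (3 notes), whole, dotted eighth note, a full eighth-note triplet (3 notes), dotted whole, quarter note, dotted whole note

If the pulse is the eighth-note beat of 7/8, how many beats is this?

One eighth-note beat = 2 sixteenth notes.
Working in sixteenth notes: dotted whole note = 24; a full eighth-note triplet (3 notes) (three triplet eighths span one quarter) = 4; whole = 16; dotted eighth note = 3; a full eighth-note triplet (3 notes) (three triplet eighths span one quarter) = 4; dotted whole = 24; quarter note = 4; dotted whole note = 24.
Adding: 24 + 4 + 16 + 3 + 4 + 24 + 4 + 24 = 103.
103 ÷ 2 = 51.5 beats.

51.5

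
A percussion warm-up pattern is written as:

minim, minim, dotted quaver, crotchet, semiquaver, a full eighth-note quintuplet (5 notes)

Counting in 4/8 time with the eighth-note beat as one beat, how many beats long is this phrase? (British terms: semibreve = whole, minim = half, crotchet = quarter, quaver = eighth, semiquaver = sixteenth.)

16

One eighth-note beat = 2 sixteenth notes.
Working in sixteenth notes: minim = 8; minim = 8; dotted quaver = 3; crotchet = 4; semiquaver = 1; a full eighth-note quintuplet (5 notes) (five quintuplet eighths span one half) = 8.
Total: 8 + 8 + 3 + 4 + 1 + 8 = 32.
32 ÷ 2 = 16 beats.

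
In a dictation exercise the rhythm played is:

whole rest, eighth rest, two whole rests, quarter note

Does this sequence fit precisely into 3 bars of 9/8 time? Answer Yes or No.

One bar of 9/8 = 9 eighth notes, so 3 bars = 27.
Convert each value to eighth notes: whole rest = 8; eighth rest = 1; whole rest = 8; whole rest = 8; quarter note = 2.
Adding: 8 + 1 + 8 + 8 + 2 = 27.
27 equals 27, so the answer is Yes.

Yes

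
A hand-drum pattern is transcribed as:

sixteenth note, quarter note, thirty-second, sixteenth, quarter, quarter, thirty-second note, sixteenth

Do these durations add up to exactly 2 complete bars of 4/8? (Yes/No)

One bar of 4/8 = 16 thirty-second notes, so 2 bars = 32.
In thirty-second notes: sixteenth note = 2; quarter note = 8; thirty-second = 1; sixteenth = 2; quarter = 8; quarter = 8; thirty-second note = 1; sixteenth = 2.
Altogether 2 + 8 + 1 + 2 + 8 + 8 + 1 + 2 = 32.
32 equals 32, so the answer is Yes.

Yes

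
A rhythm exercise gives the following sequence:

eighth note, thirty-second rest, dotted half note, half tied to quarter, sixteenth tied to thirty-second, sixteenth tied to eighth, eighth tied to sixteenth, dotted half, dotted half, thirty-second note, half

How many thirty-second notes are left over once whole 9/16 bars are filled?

One bar of 9/16 = 18 thirty-second notes.
Each duration in thirty-second notes: eighth note = 4; thirty-second rest = 1; dotted half note = 24; half tied to quarter (half + quarter) = 24; sixteenth tied to thirty-second (sixteenth + thirty-second) = 3; sixteenth tied to eighth (sixteenth + eighth) = 6; eighth tied to sixteenth (eighth + sixteenth) = 6; dotted half = 24; dotted half = 24; thirty-second note = 1; half = 16.
Total: 4 + 1 + 24 + 24 + 3 + 6 + 6 + 24 + 24 + 1 + 16 = 133.
133 ÷ 18 = 7 complete bars with 7 thirty-second notes remaining.

7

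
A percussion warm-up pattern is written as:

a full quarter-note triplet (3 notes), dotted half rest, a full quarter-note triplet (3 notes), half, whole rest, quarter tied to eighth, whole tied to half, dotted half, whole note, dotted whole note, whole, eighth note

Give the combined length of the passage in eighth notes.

76

Each duration in eighth notes: a full quarter-note triplet (3 notes) (three triplet quarters span one half) = 4; dotted half rest = 6; a full quarter-note triplet (3 notes) (three triplet quarters span one half) = 4; half = 4; whole rest = 8; quarter tied to eighth (quarter + eighth) = 3; whole tied to half (whole + half) = 12; dotted half = 6; whole note = 8; dotted whole note = 12; whole = 8; eighth note = 1.
Adding: 4 + 6 + 4 + 4 + 8 + 3 + 12 + 6 + 8 + 12 + 8 + 1 = 76 eighth notes.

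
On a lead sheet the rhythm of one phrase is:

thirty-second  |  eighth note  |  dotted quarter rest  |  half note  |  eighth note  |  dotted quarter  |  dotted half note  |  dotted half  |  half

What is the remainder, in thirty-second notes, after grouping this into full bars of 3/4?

17

One bar of 3/4 = 24 thirty-second notes.
Express everything in thirty-second notes: thirty-second = 1; eighth note = 4; dotted quarter rest = 12; half note = 16; eighth note = 4; dotted quarter = 12; dotted half note = 24; dotted half = 24; half = 16.
Total: 1 + 4 + 12 + 16 + 4 + 12 + 24 + 24 + 16 = 113.
113 ÷ 24 = 4 complete bars with 17 thirty-second notes remaining.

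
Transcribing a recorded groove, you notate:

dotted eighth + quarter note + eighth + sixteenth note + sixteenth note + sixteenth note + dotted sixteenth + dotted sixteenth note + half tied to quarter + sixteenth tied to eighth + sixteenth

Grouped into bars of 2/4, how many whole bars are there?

One bar of 2/4 = 16 thirty-second notes.
Working in thirty-second notes: dotted eighth = 6; quarter note = 8; eighth = 4; sixteenth note = 2; sixteenth note = 2; sixteenth note = 2; dotted sixteenth = 3; dotted sixteenth note = 3; half tied to quarter (half + quarter) = 24; sixteenth tied to eighth (sixteenth + eighth) = 6; sixteenth = 2.
Total: 6 + 8 + 4 + 2 + 2 + 2 + 3 + 3 + 24 + 6 + 2 = 62.
62 ÷ 16 = 3 complete bars with 14 left over.

3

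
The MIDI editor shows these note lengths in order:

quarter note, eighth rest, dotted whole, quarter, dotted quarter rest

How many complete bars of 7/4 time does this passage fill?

1

One bar of 7/4 = 14 eighth notes.
Express everything in eighth notes: quarter note = 2; eighth rest = 1; dotted whole = 12; quarter = 2; dotted quarter rest = 3.
Altogether 2 + 1 + 12 + 2 + 3 = 20.
20 ÷ 14 = 1 complete bar with 6 left over.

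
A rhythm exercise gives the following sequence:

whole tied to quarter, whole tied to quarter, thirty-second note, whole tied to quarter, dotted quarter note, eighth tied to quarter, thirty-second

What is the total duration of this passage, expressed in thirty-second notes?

Working in thirty-second notes: whole tied to quarter (whole + quarter) = 40; whole tied to quarter (whole + quarter) = 40; thirty-second note = 1; whole tied to quarter (whole + quarter) = 40; dotted quarter note = 12; eighth tied to quarter (eighth + quarter) = 12; thirty-second = 1.
Adding: 40 + 40 + 1 + 40 + 12 + 12 + 1 = 146 thirty-second notes.

146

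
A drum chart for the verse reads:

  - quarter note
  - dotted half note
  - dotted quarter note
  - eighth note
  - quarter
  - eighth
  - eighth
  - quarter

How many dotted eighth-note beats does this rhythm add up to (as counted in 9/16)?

One dotted eighth-note beat = 3 sixteenth notes.
Express everything in sixteenth notes: quarter note = 4; dotted half note = 12; dotted quarter note = 6; eighth note = 2; quarter = 4; eighth = 2; eighth = 2; quarter = 4.
Adding: 4 + 12 + 6 + 2 + 4 + 2 + 2 + 4 = 36.
36 ÷ 3 = 12 beats.

12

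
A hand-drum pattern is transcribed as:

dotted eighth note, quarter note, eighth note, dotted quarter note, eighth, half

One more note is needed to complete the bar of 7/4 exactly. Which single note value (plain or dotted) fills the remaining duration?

dotted eighth note

The bar of 7/4 = 28 sixteenth notes.
In sixteenth notes: dotted eighth note = 3; quarter note = 4; eighth note = 2; dotted quarter note = 6; eighth = 2; half = 8.
Sum: 3 + 4 + 2 + 6 + 2 + 8 = 25.
Remaining: 28 − 25 = 3 sixteenth notes, which is a dotted eighth note.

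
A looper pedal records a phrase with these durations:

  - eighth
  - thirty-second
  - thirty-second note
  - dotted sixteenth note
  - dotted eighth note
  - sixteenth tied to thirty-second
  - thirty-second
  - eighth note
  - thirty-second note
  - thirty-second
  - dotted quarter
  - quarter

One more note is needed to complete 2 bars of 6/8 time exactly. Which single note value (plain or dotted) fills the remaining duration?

2 bars of 6/8 = 48 thirty-second notes.
Convert each value to thirty-second notes: eighth = 4; thirty-second = 1; thirty-second note = 1; dotted sixteenth note = 3; dotted eighth note = 6; sixteenth tied to thirty-second (sixteenth + thirty-second) = 3; thirty-second = 1; eighth note = 4; thirty-second note = 1; thirty-second = 1; dotted quarter = 12; quarter = 8.
Adding: 4 + 1 + 1 + 3 + 6 + 3 + 1 + 4 + 1 + 1 + 12 + 8 = 45.
Remaining: 48 − 45 = 3 thirty-second notes, which is a dotted sixteenth note.

dotted sixteenth note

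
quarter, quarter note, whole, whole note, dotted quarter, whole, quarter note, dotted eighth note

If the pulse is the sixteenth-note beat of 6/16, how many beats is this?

One sixteenth-note beat = 2 thirty-second notes.
Working in thirty-second notes: quarter = 8; quarter note = 8; whole = 32; whole note = 32; dotted quarter = 12; whole = 32; quarter note = 8; dotted eighth note = 6.
Adding: 8 + 8 + 32 + 32 + 12 + 32 + 8 + 6 = 138.
138 ÷ 2 = 69 beats.

69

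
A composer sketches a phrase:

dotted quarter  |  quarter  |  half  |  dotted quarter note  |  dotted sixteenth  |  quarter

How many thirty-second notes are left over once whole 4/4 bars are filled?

27

One bar of 4/4 = 32 thirty-second notes.
In thirty-second notes: dotted quarter = 12; quarter = 8; half = 16; dotted quarter note = 12; dotted sixteenth = 3; quarter = 8.
Sum: 12 + 8 + 16 + 12 + 3 + 8 = 59.
59 ÷ 32 = 1 complete bar with 27 thirty-second notes remaining.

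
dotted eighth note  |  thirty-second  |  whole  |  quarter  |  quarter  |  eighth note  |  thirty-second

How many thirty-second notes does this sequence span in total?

60

Express everything in thirty-second notes: dotted eighth note = 6; thirty-second = 1; whole = 32; quarter = 8; quarter = 8; eighth note = 4; thirty-second = 1.
Total: 6 + 1 + 32 + 8 + 8 + 4 + 1 = 60 thirty-second notes.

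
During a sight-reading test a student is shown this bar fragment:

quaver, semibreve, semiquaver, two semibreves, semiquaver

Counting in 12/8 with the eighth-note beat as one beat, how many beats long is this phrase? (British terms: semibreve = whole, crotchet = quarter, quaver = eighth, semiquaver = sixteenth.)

One eighth-note beat = 2 sixteenth notes.
Working in sixteenth notes: quaver = 2; semibreve = 16; semiquaver = 1; semibreve = 16; semibreve = 16; semiquaver = 1.
Adding: 2 + 16 + 1 + 16 + 16 + 1 = 52.
52 ÷ 2 = 26 beats.

26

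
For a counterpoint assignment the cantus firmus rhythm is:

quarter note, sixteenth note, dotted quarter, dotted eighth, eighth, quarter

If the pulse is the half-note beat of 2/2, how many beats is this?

2.5

One half-note beat = 8 sixteenth notes.
In sixteenth notes: quarter note = 4; sixteenth note = 1; dotted quarter = 6; dotted eighth = 3; eighth = 2; quarter = 4.
Sum: 4 + 1 + 6 + 3 + 2 + 4 = 20.
20 ÷ 8 = 2.5 beats.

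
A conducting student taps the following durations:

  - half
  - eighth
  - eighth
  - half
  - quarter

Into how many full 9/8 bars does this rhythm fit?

1

One bar of 9/8 = 9 eighth notes.
Working in eighth notes: half = 4; eighth = 1; eighth = 1; half = 4; quarter = 2.
Total: 4 + 1 + 1 + 4 + 2 = 12.
12 ÷ 9 = 1 complete bar with 3 left over.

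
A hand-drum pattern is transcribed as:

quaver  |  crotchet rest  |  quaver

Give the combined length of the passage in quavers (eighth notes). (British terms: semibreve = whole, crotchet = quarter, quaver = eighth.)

Express everything in eighth notes: quaver = 1; crotchet rest = 2; quaver = 1.
Sum: 1 + 2 + 1 = 4 eighth notes.

4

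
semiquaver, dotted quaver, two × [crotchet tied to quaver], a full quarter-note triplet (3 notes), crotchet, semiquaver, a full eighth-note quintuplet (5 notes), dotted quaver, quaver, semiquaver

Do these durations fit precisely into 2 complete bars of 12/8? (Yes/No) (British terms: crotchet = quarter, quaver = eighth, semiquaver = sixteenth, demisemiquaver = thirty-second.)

One bar of 12/8 = 24 sixteenth notes, so 2 bars = 48.
Express everything in sixteenth notes: semiquaver = 1; dotted quaver = 3; crotchet tied to quaver (crotchet + quaver) = 6; crotchet tied to quaver (crotchet + quaver) = 6; a full quarter-note triplet (3 notes) (three triplet quarters span one half) = 8; crotchet = 4; semiquaver = 1; a full eighth-note quintuplet (5 notes) (five quintuplet eighths span one half) = 8; dotted quaver = 3; quaver = 2; semiquaver = 1.
Sum: 1 + 3 + 6 + 6 + 8 + 4 + 1 + 8 + 3 + 2 + 1 = 43.
43 falls short of 48, so the answer is No.

No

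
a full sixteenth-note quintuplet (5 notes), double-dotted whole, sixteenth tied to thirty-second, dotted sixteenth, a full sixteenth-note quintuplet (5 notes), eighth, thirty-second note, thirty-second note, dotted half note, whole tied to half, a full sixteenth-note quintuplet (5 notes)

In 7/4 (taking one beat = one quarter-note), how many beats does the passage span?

20.5

One quarter-note beat = 8 thirty-second notes.
Each duration in thirty-second notes: a full sixteenth-note quintuplet (5 notes) (five quintuplet sixteenths span one quarter) = 8; double-dotted whole = 56; sixteenth tied to thirty-second (sixteenth + thirty-second) = 3; dotted sixteenth = 3; a full sixteenth-note quintuplet (5 notes) (five quintuplet sixteenths span one quarter) = 8; eighth = 4; thirty-second note = 1; thirty-second note = 1; dotted half note = 24; whole tied to half (whole + half) = 48; a full sixteenth-note quintuplet (5 notes) (five quintuplet sixteenths span one quarter) = 8.
Sum: 8 + 56 + 3 + 3 + 8 + 4 + 1 + 1 + 24 + 48 + 8 = 164.
164 ÷ 8 = 20.5 beats.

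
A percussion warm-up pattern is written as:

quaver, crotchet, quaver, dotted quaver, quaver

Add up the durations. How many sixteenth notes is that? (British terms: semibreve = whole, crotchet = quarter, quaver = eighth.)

13

Express everything in sixteenth notes: quaver = 2; crotchet = 4; quaver = 2; dotted quaver = 3; quaver = 2.
Total: 2 + 4 + 2 + 3 + 2 = 13 sixteenth notes.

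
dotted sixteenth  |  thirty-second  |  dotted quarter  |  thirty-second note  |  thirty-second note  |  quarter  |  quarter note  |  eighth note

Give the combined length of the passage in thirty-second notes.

Each duration in thirty-second notes: dotted sixteenth = 3; thirty-second = 1; dotted quarter = 12; thirty-second note = 1; thirty-second note = 1; quarter = 8; quarter note = 8; eighth note = 4.
Adding: 3 + 1 + 12 + 1 + 1 + 8 + 8 + 4 = 38 thirty-second notes.

38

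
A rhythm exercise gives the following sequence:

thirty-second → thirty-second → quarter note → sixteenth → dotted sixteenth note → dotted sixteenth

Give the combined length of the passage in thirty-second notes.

In thirty-second notes: thirty-second = 1; thirty-second = 1; quarter note = 8; sixteenth = 2; dotted sixteenth note = 3; dotted sixteenth = 3.
Altogether 1 + 1 + 8 + 2 + 3 + 3 = 18 thirty-second notes.

18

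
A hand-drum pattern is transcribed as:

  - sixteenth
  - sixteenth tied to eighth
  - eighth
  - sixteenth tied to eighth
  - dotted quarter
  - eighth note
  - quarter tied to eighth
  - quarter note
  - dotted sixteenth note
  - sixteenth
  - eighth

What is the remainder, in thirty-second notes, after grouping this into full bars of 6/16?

One bar of 6/16 = 12 thirty-second notes.
Express everything in thirty-second notes: sixteenth = 2; sixteenth tied to eighth (sixteenth + eighth) = 6; eighth = 4; sixteenth tied to eighth (sixteenth + eighth) = 6; dotted quarter = 12; eighth note = 4; quarter tied to eighth (quarter + eighth) = 12; quarter note = 8; dotted sixteenth note = 3; sixteenth = 2; eighth = 4.
Sum: 2 + 6 + 4 + 6 + 12 + 4 + 12 + 8 + 3 + 2 + 4 = 63.
63 ÷ 12 = 5 complete bars with 3 thirty-second notes remaining.

3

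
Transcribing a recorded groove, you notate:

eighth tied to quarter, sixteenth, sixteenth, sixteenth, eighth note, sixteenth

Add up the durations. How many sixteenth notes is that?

Express everything in sixteenth notes: eighth tied to quarter (eighth + quarter) = 6; sixteenth = 1; sixteenth = 1; sixteenth = 1; eighth note = 2; sixteenth = 1.
Total: 6 + 1 + 1 + 1 + 2 + 1 = 12 sixteenth notes.

12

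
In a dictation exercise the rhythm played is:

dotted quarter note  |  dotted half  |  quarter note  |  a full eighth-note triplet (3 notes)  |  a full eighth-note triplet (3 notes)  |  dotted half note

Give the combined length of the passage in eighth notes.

21

Working in eighth notes: dotted quarter note = 3; dotted half = 6; quarter note = 2; a full eighth-note triplet (3 notes) (three triplet eighths span one quarter) = 2; a full eighth-note triplet (3 notes) (three triplet eighths span one quarter) = 2; dotted half note = 6.
Total: 3 + 6 + 2 + 2 + 2 + 6 = 21 eighth notes.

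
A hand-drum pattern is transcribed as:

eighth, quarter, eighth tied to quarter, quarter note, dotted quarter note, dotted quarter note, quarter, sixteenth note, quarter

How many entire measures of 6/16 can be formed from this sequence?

One bar of 6/16 = 6 sixteenth notes.
In sixteenth notes: eighth = 2; quarter = 4; eighth tied to quarter (eighth + quarter) = 6; quarter note = 4; dotted quarter note = 6; dotted quarter note = 6; quarter = 4; sixteenth note = 1; quarter = 4.
Total: 2 + 4 + 6 + 4 + 6 + 6 + 4 + 1 + 4 = 37.
37 ÷ 6 = 6 complete bars with 1 left over.

6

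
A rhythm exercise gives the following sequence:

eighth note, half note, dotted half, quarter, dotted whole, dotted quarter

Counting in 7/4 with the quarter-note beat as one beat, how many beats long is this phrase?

One quarter-note beat = 2 eighth notes.
Convert each value to eighth notes: eighth note = 1; half note = 4; dotted half = 6; quarter = 2; dotted whole = 12; dotted quarter = 3.
Sum: 1 + 4 + 6 + 2 + 12 + 3 = 28.
28 ÷ 2 = 14 beats.

14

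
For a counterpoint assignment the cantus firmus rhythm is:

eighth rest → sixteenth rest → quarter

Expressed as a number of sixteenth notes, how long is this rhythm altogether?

Working in sixteenth notes: eighth rest = 2; sixteenth rest = 1; quarter = 4.
Adding: 2 + 1 + 4 = 7 sixteenth notes.

7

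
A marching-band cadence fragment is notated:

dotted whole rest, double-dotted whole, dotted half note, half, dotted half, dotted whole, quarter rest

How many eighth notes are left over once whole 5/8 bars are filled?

1

One bar of 5/8 = 5 eighth notes.
Each duration in eighth notes: dotted whole rest = 12; double-dotted whole = 14; dotted half note = 6; half = 4; dotted half = 6; dotted whole = 12; quarter rest = 2.
Total: 12 + 14 + 6 + 4 + 6 + 12 + 2 = 56.
56 ÷ 5 = 11 complete bars with 1 eighth note remaining.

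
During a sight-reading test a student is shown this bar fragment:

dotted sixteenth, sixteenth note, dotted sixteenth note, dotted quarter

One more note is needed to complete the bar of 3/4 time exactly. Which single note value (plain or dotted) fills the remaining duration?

The bar of 3/4 = 24 thirty-second notes.
Working in thirty-second notes: dotted sixteenth = 3; sixteenth note = 2; dotted sixteenth note = 3; dotted quarter = 12.
Altogether 3 + 2 + 3 + 12 = 20.
Remaining: 24 − 20 = 4 thirty-second notes, which is a eighth note.

eighth note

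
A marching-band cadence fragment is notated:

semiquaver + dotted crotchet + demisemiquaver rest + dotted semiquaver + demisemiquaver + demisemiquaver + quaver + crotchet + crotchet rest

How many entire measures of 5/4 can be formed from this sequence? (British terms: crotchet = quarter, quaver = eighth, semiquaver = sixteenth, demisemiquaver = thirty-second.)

1

One bar of 5/4 = 40 thirty-second notes.
In thirty-second notes: semiquaver = 2; dotted crotchet = 12; demisemiquaver rest = 1; dotted semiquaver = 3; demisemiquaver = 1; demisemiquaver = 1; quaver = 4; crotchet = 8; crotchet rest = 8.
Sum: 2 + 12 + 1 + 3 + 1 + 1 + 4 + 8 + 8 = 40.
40 ÷ 40 = 1 complete bar with 0 left over.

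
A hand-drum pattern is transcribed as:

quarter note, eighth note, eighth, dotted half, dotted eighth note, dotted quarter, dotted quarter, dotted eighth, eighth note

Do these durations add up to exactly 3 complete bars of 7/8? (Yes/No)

One bar of 7/8 = 14 sixteenth notes, so 3 bars = 42.
Working in sixteenth notes: quarter note = 4; eighth note = 2; eighth = 2; dotted half = 12; dotted eighth note = 3; dotted quarter = 6; dotted quarter = 6; dotted eighth = 3; eighth note = 2.
Total: 4 + 2 + 2 + 12 + 3 + 6 + 6 + 3 + 2 = 40.
40 falls short of 42, so the answer is No.

No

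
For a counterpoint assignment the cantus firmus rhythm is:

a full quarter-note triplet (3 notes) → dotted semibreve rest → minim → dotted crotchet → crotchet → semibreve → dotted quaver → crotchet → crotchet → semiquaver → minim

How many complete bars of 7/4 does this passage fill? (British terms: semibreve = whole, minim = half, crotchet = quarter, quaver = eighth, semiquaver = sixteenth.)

One bar of 7/4 = 28 sixteenth notes.
In sixteenth notes: a full quarter-note triplet (3 notes) (three triplet quarters span one half) = 8; dotted semibreve rest = 24; minim = 8; dotted crotchet = 6; crotchet = 4; semibreve = 16; dotted quaver = 3; crotchet = 4; crotchet = 4; semiquaver = 1; minim = 8.
Sum: 8 + 24 + 8 + 6 + 4 + 16 + 3 + 4 + 4 + 1 + 8 = 86.
86 ÷ 28 = 3 complete bars with 2 left over.

3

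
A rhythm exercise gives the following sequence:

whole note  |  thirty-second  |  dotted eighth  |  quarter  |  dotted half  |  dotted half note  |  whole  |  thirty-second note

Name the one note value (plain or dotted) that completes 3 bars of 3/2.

half note

3 bars of 3/2 = 144 thirty-second notes.
Convert each value to thirty-second notes: whole note = 32; thirty-second = 1; dotted eighth = 6; quarter = 8; dotted half = 24; dotted half note = 24; whole = 32; thirty-second note = 1.
Altogether 32 + 1 + 6 + 8 + 24 + 24 + 32 + 1 = 128.
Remaining: 144 − 128 = 16 thirty-second notes, which is a half note.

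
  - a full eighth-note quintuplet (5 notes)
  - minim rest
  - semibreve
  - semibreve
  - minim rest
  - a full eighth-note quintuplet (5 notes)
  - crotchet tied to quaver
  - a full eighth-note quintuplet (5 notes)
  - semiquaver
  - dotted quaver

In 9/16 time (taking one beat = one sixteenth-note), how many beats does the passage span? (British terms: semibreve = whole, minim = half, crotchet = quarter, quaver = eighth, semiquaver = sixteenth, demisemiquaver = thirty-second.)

One sixteenth-note beat = 2 thirty-second notes.
Convert each value to thirty-second notes: a full eighth-note quintuplet (5 notes) (five quintuplet eighths span one half) = 16; minim rest = 16; semibreve = 32; semibreve = 32; minim rest = 16; a full eighth-note quintuplet (5 notes) (five quintuplet eighths span one half) = 16; crotchet tied to quaver (crotchet + quaver) = 12; a full eighth-note quintuplet (5 notes) (five quintuplet eighths span one half) = 16; semiquaver = 2; dotted quaver = 6.
Total: 16 + 16 + 32 + 32 + 16 + 16 + 12 + 16 + 2 + 6 = 164.
164 ÷ 2 = 82 beats.

82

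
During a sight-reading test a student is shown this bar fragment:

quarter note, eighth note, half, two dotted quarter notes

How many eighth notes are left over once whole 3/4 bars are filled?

One bar of 3/4 = 6 eighth notes.
In eighth notes: quarter note = 2; eighth note = 1; half = 4; dotted quarter note = 3; dotted quarter note = 3.
Altogether 2 + 1 + 4 + 3 + 3 = 13.
13 ÷ 6 = 2 complete bars with 1 eighth note remaining.

1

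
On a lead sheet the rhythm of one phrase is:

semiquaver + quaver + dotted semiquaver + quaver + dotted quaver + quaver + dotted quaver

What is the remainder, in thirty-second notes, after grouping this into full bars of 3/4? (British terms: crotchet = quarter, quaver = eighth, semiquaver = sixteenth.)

One bar of 3/4 = 24 thirty-second notes.
Working in thirty-second notes: semiquaver = 2; quaver = 4; dotted semiquaver = 3; quaver = 4; dotted quaver = 6; quaver = 4; dotted quaver = 6.
Sum: 2 + 4 + 3 + 4 + 6 + 4 + 6 = 29.
29 ÷ 24 = 1 complete bar with 5 thirty-second notes remaining.

5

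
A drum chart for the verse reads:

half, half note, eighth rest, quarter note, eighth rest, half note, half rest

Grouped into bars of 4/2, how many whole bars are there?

1

One bar of 4/2 = 16 eighth notes.
Express everything in eighth notes: half = 4; half note = 4; eighth rest = 1; quarter note = 2; eighth rest = 1; half note = 4; half rest = 4.
Adding: 4 + 4 + 1 + 2 + 1 + 4 + 4 = 20.
20 ÷ 16 = 1 complete bar with 4 left over.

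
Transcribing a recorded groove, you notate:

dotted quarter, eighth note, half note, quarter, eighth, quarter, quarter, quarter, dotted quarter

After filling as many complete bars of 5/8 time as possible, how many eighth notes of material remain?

0

One bar of 5/8 = 5 eighth notes.
Express everything in eighth notes: dotted quarter = 3; eighth note = 1; half note = 4; quarter = 2; eighth = 1; quarter = 2; quarter = 2; quarter = 2; dotted quarter = 3.
Adding: 3 + 1 + 4 + 2 + 1 + 2 + 2 + 2 + 3 = 20.
20 ÷ 5 = 4 complete bars with 0 eighth notes remaining.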